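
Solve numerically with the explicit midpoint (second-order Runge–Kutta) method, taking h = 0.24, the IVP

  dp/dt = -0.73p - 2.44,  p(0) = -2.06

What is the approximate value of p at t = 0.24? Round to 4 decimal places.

-2.2650

Midpoint: k1 = f(t_n, p_n); k2 = f(t_n + h/2, p_n + (h/2)·k1); p_{n+1} = p_n + h·k2.
t=0.000000, p=-2.060000:
  k1 = f(0.000000, -2.060000) = -0.936200
  k2 = f(0.120000, -2.172344) = -0.854189
  p ← -2.060000 + 0.24·(-0.854189) = -2.265005
p(0.24) ≈ -2.2650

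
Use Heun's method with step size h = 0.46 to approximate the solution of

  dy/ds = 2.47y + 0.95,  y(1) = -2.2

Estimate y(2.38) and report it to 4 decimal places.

Heun: k1 = f(s_n, y_n); k2 = f(s_n + h, y_n + h·k1); y_{n+1} = y_n + (h/2)·(k1 + k2).
s=1.000000, y=-2.200000:
  k1 = f(1.000000, -2.200000) = -4.484000
  k2 = f(1.460000, -4.262640) = -9.578721
  y ← -2.200000 + (0.46/2)·(-4.484000 + (-9.578721)) = -5.434426
s=1.460000, y=-5.434426:
  k1 = f(1.460000, -5.434426) = -12.473032
  k2 = f(1.920000, -11.172020) = -26.644890
  y ← -5.434426 + (0.46/2)·(-12.473032 + (-26.644890)) = -14.431548
s=1.920000, y=-14.431548:
  k1 = f(1.920000, -14.431548) = -34.695923
  k2 = f(2.380000, -30.391672) = -74.117431
  y ← -14.431548 + (0.46/2)·(-34.695923 + (-74.117431)) = -39.458619
y(2.38) ≈ -39.4586

-39.4586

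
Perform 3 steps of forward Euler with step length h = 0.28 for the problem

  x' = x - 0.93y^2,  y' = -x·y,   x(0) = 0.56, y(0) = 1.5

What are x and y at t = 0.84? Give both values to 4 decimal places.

-0.7053, 1.3034

Euler on (x,y): x_{n+1} = x_n + h·x', y_{n+1} = y_n + h·y'.
0.000000: (0.560000, 1.500000); f=(-1.532500, -0.840000) → (0.130900, 1.264800)
0.280000: (0.130900, 1.264800); f=(-1.356839, -0.165562) → (-0.249015, 1.218443)
0.560000: (-0.249015, 1.218443); f=(-1.629695, 0.303410) → (-0.705329, 1.303397)
(x(0.84), y(0.84)) ≈ (-0.7053, 1.3034)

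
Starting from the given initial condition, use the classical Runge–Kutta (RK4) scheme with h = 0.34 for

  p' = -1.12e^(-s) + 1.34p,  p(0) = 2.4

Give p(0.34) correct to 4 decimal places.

RK4: k1 = f(s_n, p_n); k2 = f(s_n + h/2, p_n + (h/2)·k1); k3 = f(s_n + h/2, p_n + (h/2)·k2); k4 = f(s_n + h, p_n + h·k3); p_{n+1} = p_n + (h/6)·(k1 + 2k2 + 2k3 + k4).
s=0.000000, p=2.400000:
  k1 = f(0.000000, 2.400000) = 2.096000
  k2 = f(0.170000, 2.756320) = 2.748564
  k3 = f(0.170000, 2.867256) = 2.897218
  k4 = f(0.340000, 3.385054) = 3.738790
  p ← 2.400000 + (0.34/6)·(k1 + 2k2 + 2k3 + k4) = 3.370493
p(0.34) ≈ 3.3705

3.3705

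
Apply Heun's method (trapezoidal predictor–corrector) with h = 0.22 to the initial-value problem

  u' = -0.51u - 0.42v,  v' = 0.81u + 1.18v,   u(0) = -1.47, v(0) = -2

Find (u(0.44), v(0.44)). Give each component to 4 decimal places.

Heun on (u,v): k1 = f(t_n, state_n); k2 = f(t_n + h, state_n + h·k1); state_{n+1} = state_n + (h/2)·(k1 + k2).
0.000000: (-1.470000, -2.000000)
  k1 = (1.589700, -3.550700)
  predictor → (-1.120266, -2.781154)
  k2 = (1.739420, -4.189177)
  → (-1.103797, -2.851386)
0.220000: (-1.103797, -2.851386)
  k1 = (1.760519, -4.258711)
  predictor → (-0.716483, -3.788303)
  k2 = (1.956493, -5.050548)
  → (-0.694925, -3.875405)
(u(0.44), v(0.44)) ≈ (-0.6949, -3.8754)

-0.6949, -3.8754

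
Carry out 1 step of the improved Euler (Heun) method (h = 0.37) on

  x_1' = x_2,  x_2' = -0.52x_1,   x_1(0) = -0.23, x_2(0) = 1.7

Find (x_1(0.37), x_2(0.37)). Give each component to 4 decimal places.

0.4072, 1.6837

Heun on (x_1,x_2): k1 = f(s_n, state_n); k2 = f(s_n + h, state_n + h·k1); state_{n+1} = state_n + (h/2)·(k1 + k2).
0.000000: (-0.230000, 1.700000)
  k1 = (1.700000, 0.119600)
  predictor → (0.399000, 1.744252)
  k2 = (1.744252, -0.207480)
  → (0.407187, 1.683742)
(x_1(0.37), x_2(0.37)) ≈ (0.4072, 1.6837)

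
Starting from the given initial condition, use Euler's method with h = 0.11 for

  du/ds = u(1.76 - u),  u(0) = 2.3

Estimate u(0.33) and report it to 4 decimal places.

1.9975

Euler: u_{n+1} = u_n + h·f(s_n, u_n).
s=0.000000, u=2.300000: f=-1.242000 → u ← 2.300000 + 0.11·(-1.242000) = 2.163380
s=0.110000, u=2.163380: f=-0.872664 → u ← 2.163380 + 0.11·(-0.872664) = 2.067387
s=0.220000, u=2.067387: f=-0.635488 → u ← 2.067387 + 0.11·(-0.635488) = 1.997483
u(0.33) ≈ 1.9975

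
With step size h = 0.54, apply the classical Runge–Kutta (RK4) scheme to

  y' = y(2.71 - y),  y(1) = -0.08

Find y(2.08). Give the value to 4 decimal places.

RK4: k1 = f(s_n, y_n); k2 = f(s_n + h/2, y_n + (h/2)·k1); k3 = f(s_n + h/2, y_n + (h/2)·k2); k4 = f(s_n + h, y_n + h·k3); y_{n+1} = y_n + (h/6)·(k1 + 2k2 + 2k3 + k4).
s=1.000000, y=-0.080000:
  k1 = f(1.000000, -0.080000) = -0.223200
  k2 = f(1.270000, -0.140264) = -0.399789
  k3 = f(1.270000, -0.187943) = -0.544649
  k4 = f(1.540000, -0.374110) = -1.153797
  y ← -0.080000 + (0.54/6)·(k1 + 2k2 + 2k3 + k4) = -0.373929
s=1.540000, y=-0.373929:
  k1 = f(1.540000, -0.373929) = -1.153169
  k2 = f(1.810000, -0.685284) = -2.326735
  k3 = f(1.810000, -1.002147) = -3.720117
  k4 = f(2.080000, -2.382792) = -12.135061
  y ← -0.373929 + (0.54/6)·(k1 + 2k2 + 2k3 + k4) = -2.658303
y(2.08) ≈ -2.6583

-2.6583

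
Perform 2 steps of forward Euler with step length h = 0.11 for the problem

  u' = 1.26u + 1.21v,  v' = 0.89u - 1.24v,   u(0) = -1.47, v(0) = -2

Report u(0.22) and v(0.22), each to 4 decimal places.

-2.4579, -1.8058

Euler on (u,v): u_{n+1} = u_n + h·u', v_{n+1} = v_n + h·v'.
0.000000: (-1.470000, -2.000000); f=(-4.272200, 1.171700) → (-1.939942, -1.871113)
0.110000: (-1.939942, -1.871113); f=(-4.708374, 0.593632) → (-2.457863, -1.805814)
(u(0.22), v(0.22)) ≈ (-2.4579, -1.8058)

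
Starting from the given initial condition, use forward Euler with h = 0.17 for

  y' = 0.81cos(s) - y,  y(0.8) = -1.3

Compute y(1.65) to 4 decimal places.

-0.3405

Euler: y_{n+1} = y_n + h·f(s_n, y_n).
s=0.800000, y=-1.300000: f=1.864332 → y ← -1.300000 + 0.17·1.864332 = -0.983063
s=0.970000, y=-0.983063: f=1.440956 → y ← -0.983063 + 0.17·1.440956 = -0.738101
s=1.140000, y=-0.738101: f=1.076352 → y ← -0.738101 + 0.17·1.076352 = -0.555121
s=1.310000, y=-0.555121: f=0.763980 → y ← -0.555121 + 0.17·0.763980 = -0.425245
s=1.480000, y=-0.425245: f=0.498689 → y ← -0.425245 + 0.17·0.498689 = -0.340467
y(1.65) ≈ -0.3405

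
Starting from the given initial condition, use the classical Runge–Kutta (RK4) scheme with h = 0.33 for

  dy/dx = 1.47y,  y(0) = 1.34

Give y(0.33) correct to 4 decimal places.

RK4: k1 = f(x_n, y_n); k2 = f(x_n + h/2, y_n + (h/2)·k1); k3 = f(x_n + h/2, y_n + (h/2)·k2); k4 = f(x_n + h, y_n + h·k3); y_{n+1} = y_n + (h/6)·(k1 + 2k2 + 2k3 + k4).
x=0.000000, y=1.340000:
  k1 = f(0.000000, 1.340000) = 1.969800
  k2 = f(0.165000, 1.665017) = 2.447575
  k3 = f(0.165000, 1.743850) = 2.563459
  k4 = f(0.330000, 2.185942) = 3.213334
  y ← 1.340000 + (0.33/6)·(k1 + 2k2 + 2k3 + k4) = 2.176286
y(0.33) ≈ 2.1763

2.1763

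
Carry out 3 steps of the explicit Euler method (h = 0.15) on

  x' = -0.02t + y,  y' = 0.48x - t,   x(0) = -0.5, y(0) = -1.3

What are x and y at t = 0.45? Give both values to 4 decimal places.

Euler on (x,y): x_{n+1} = x_n + h·x', y_{n+1} = y_n + h·y'.
0.000000: (-0.500000, -1.300000); f=(-1.300000, -0.240000) → (-0.695000, -1.336000)
0.150000: (-0.695000, -1.336000); f=(-1.339000, -0.483600) → (-0.895850, -1.408540)
0.300000: (-0.895850, -1.408540); f=(-1.414540, -0.730008) → (-1.108031, -1.518041)
(x(0.45), y(0.45)) ≈ (-1.1080, -1.5180)

-1.1080, -1.5180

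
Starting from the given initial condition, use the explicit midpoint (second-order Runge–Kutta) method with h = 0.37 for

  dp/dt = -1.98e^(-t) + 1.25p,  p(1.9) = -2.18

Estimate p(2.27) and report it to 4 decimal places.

Midpoint: k1 = f(t_n, p_n); k2 = f(t_n + h/2, p_n + (h/2)·k1); p_{n+1} = p_n + h·k2.
t=1.900000, p=-2.180000:
  k1 = f(1.900000, -2.180000) = -3.021146
  k2 = f(2.085000, -2.738912) = -3.669768
  p ← -2.180000 + 0.37·(-3.669768) = -3.537814
p(2.27) ≈ -3.5378

-3.5378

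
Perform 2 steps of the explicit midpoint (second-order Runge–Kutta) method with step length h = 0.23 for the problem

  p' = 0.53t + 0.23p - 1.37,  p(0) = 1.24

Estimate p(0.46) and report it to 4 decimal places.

Midpoint: k1 = f(t_n, p_n); k2 = f(t_n + h/2, p_n + (h/2)·k1); p_{n+1} = p_n + h·k2.
t=0.000000, p=1.240000:
  k1 = f(0.000000, 1.240000) = -1.084800
  k2 = f(0.115000, 1.115248) = -1.052543
  p ← 1.240000 + 0.23·(-1.052543) = 0.997915
t=0.230000, p=0.997915:
  k1 = f(0.230000, 0.997915) = -1.018580
  k2 = f(0.345000, 0.880778) = -0.984571
  p ← 0.997915 + 0.23·(-0.984571) = 0.771464
p(0.46) ≈ 0.7715

0.7715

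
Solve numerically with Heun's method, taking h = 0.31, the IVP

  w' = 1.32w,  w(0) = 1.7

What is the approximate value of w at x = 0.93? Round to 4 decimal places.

5.6567

Heun: k1 = f(x_n, w_n); k2 = f(x_n + h, w_n + h·k1); w_{n+1} = w_n + (h/2)·(k1 + k2).
x=0.000000, w=1.700000:
  k1 = f(0.000000, 1.700000) = 2.244000
  k2 = f(0.310000, 2.395640) = 3.162245
  w ← 1.700000 + (0.31/2)·(2.244000 + 3.162245) = 2.537968
x=0.310000, w=2.537968:
  k1 = f(0.310000, 2.537968) = 3.350118
  k2 = f(0.620000, 3.576504) = 4.720986
  w ← 2.537968 + (0.31/2)·(3.350118 + 4.720986) = 3.788989
x=0.620000, w=3.788989:
  k1 = f(0.620000, 3.788989) = 5.001465
  k2 = f(0.930000, 5.339443) = 7.048065
  w ← 3.788989 + (0.31/2)·(5.001465 + 7.048065) = 5.656666
w(0.93) ≈ 5.6567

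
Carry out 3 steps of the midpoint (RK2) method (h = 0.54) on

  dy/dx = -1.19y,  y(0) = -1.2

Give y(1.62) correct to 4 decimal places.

Midpoint: k1 = f(x_n, y_n); k2 = f(x_n + h/2, y_n + (h/2)·k1); y_{n+1} = y_n + h·k2.
x=0.000000, y=-1.200000:
  k1 = f(0.000000, -1.200000) = 1.428000
  k2 = f(0.270000, -0.814440) = 0.969184
  y ← -1.200000 + 0.54·0.969184 = -0.676641
x=0.540000, y=-0.676641:
  k1 = f(0.540000, -0.676641) = 0.805203
  k2 = f(0.810000, -0.459236) = 0.546491
  y ← -0.676641 + 0.54·0.546491 = -0.381536
x=1.080000, y=-0.381536:
  k1 = f(1.080000, -0.381536) = 0.454027
  k2 = f(1.350000, -0.258948) = 0.308148
  y ← -0.381536 + 0.54·0.308148 = -0.215136
y(1.62) ≈ -0.2151

-0.2151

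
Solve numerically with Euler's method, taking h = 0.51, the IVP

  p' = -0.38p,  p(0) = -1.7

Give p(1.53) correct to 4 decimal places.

-0.8908

Euler: p_{n+1} = p_n + h·f(t_n, p_n).
t=0.000000, p=-1.700000: f=0.646000 → p ← -1.700000 + 0.51·0.646000 = -1.370540
t=0.510000, p=-1.370540: f=0.520805 → p ← -1.370540 + 0.51·0.520805 = -1.104929
t=1.020000, p=-1.104929: f=0.419873 → p ← -1.104929 + 0.51·0.419873 = -0.890794
p(1.53) ≈ -0.8908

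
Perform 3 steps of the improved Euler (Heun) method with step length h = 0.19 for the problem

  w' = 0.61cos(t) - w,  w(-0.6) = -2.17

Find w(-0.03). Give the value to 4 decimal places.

Heun: k1 = f(t_n, w_n); k2 = f(t_n + h, w_n + h·k1); w_{n+1} = w_n + (h/2)·(k1 + k2).
t=-0.600000, w=-2.170000:
  k1 = f(-0.600000, -2.170000) = 2.673455
  k2 = f(-0.410000, -1.662044) = 2.221487
  w ← -2.170000 + (0.19/2)·(2.673455 + 2.221487) = -1.704981
t=-0.410000, w=-1.704981:
  k1 = f(-0.410000, -1.704981) = 2.264424
  k2 = f(-0.220000, -1.274740) = 1.870037
  w ← -1.704981 + (0.19/2)·(2.264424 + 1.870037) = -1.312207
t=-0.220000, w=-1.312207:
  k1 = f(-0.220000, -1.312207) = 1.907504
  k2 = f(-0.030000, -0.949781) = 1.559506
  w ← -1.312207 + (0.19/2)·(1.907504 + 1.559506) = -0.982841
w(-0.03) ≈ -0.9828

-0.9828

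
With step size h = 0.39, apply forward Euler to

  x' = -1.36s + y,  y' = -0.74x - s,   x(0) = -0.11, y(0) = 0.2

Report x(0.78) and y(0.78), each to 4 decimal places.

-0.1485, 0.0889

Euler on (x,y): x_{n+1} = x_n + h·x', y_{n+1} = y_n + h·y'.
0.000000: (-0.110000, 0.200000); f=(0.200000, 0.081400) → (-0.032000, 0.231746)
0.390000: (-0.032000, 0.231746); f=(-0.298654, -0.366320) → (-0.148475, 0.088881)
(x(0.78), y(0.78)) ≈ (-0.1485, 0.0889)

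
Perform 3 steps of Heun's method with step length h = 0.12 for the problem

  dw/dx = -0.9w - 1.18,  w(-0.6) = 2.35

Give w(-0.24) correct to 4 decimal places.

Heun: k1 = f(x_n, w_n); k2 = f(x_n + h, w_n + h·k1); w_{n+1} = w_n + (h/2)·(k1 + k2).
x=-0.600000, w=2.350000:
  k1 = f(-0.600000, 2.350000) = -3.295000
  k2 = f(-0.480000, 1.954600) = -2.939140
  w ← 2.350000 + (0.12/2)·(-3.295000 + (-2.939140)) = 1.975952
x=-0.480000, w=1.975952:
  k1 = f(-0.480000, 1.975952) = -2.958356
  k2 = f(-0.360000, 1.620949) = -2.638854
  w ← 1.975952 + (0.12/2)·(-2.958356 + (-2.638854)) = 1.640119
x=-0.360000, w=1.640119:
  k1 = f(-0.360000, 1.640119) = -2.656107
  k2 = f(-0.240000, 1.321386) = -2.369248
  w ← 1.640119 + (0.12/2)·(-2.656107 + (-2.369248)) = 1.338598
w(-0.24) ≈ 1.3386

1.3386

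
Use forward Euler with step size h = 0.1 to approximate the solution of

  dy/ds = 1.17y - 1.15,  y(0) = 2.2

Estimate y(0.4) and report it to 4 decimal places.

Euler: y_{n+1} = y_n + h·f(s_n, y_n).
s=0.000000, y=2.200000: f=1.424000 → y ← 2.200000 + 0.1·1.424000 = 2.342400
s=0.100000, y=2.342400: f=1.590608 → y ← 2.342400 + 0.1·1.590608 = 2.501461
s=0.200000, y=2.501461: f=1.776709 → y ← 2.501461 + 0.1·1.776709 = 2.679132
s=0.300000, y=2.679132: f=1.984584 → y ← 2.679132 + 0.1·1.984584 = 2.877590
y(0.4) ≈ 2.8776

2.8776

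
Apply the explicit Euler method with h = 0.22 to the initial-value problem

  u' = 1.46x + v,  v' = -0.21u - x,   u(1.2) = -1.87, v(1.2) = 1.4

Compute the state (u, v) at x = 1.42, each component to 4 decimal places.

Euler on (u,v): u_{n+1} = u_n + h·u', v_{n+1} = v_n + h·v'.
1.200000: (-1.870000, 1.400000); f=(3.152000, -0.807300) → (-1.176560, 1.222394)
(u(1.42), v(1.42)) ≈ (-1.1766, 1.2224)

-1.1766, 1.2224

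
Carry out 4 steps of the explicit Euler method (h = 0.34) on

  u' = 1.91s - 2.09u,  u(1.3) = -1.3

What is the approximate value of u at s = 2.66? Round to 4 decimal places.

1.9793

Euler: u_{n+1} = u_n + h·f(s_n, u_n).
s=1.300000, u=-1.300000: f=5.200000 → u ← -1.300000 + 0.34·5.200000 = 0.468000
s=1.640000, u=0.468000: f=2.154280 → u ← 0.468000 + 0.34·2.154280 = 1.200455
s=1.980000, u=1.200455: f=1.272849 → u ← 1.200455 + 0.34·1.272849 = 1.633224
s=2.320000, u=1.633224: f=1.017762 → u ← 1.633224 + 0.34·1.017762 = 1.979263
u(2.66) ≈ 1.9793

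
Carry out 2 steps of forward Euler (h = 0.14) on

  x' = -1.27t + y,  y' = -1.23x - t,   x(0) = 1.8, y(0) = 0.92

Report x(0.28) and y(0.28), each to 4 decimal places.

1.9893, 0.2583

Euler on (x,y): x_{n+1} = x_n + h·x', y_{n+1} = y_n + h·y'.
0.000000: (1.800000, 0.920000); f=(0.920000, -2.214000) → (1.928800, 0.610040)
0.140000: (1.928800, 0.610040); f=(0.432240, -2.512424) → (1.989314, 0.258301)
(x(0.28), y(0.28)) ≈ (1.9893, 0.2583)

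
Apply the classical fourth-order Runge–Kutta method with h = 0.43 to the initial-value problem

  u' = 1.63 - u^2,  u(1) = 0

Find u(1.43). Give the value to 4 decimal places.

0.6374

RK4: k1 = f(s_n, u_n); k2 = f(s_n + h/2, u_n + (h/2)·k1); k3 = f(s_n + h/2, u_n + (h/2)·k2); k4 = f(s_n + h, u_n + h·k3); u_{n+1} = u_n + (h/6)·(k1 + 2k2 + 2k3 + k4).
s=1.000000, u=0.000000:
  k1 = f(1.000000, 0.000000) = 1.630000
  k2 = f(1.215000, 0.350450) = 1.507185
  k3 = f(1.215000, 0.324045) = 1.524995
  k4 = f(1.430000, 0.655748) = 1.199995
  u ← 0.000000 + (0.43/6)·(k1 + 2k2 + 2k3 + k4) = 0.637429
u(1.43) ≈ 0.6374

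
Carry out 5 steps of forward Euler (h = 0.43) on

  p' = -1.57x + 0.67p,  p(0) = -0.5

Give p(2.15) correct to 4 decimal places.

Euler: p_{n+1} = p_n + h·f(x_n, p_n).
x=0.000000, p=-0.500000: f=-0.335000 → p ← -0.500000 + 0.43·(-0.335000) = -0.644050
x=0.430000, p=-0.644050: f=-1.106614 → p ← -0.644050 + 0.43·(-1.106614) = -1.119894
x=0.860000, p=-1.119894: f=-2.100529 → p ← -1.119894 + 0.43·(-2.100529) = -2.023121
x=1.290000, p=-2.023121: f=-3.380791 → p ← -2.023121 + 0.43·(-3.380791) = -3.476861
x=1.720000, p=-3.476861: f=-5.029897 → p ← -3.476861 + 0.43·(-5.029897) = -5.639717
p(2.15) ≈ -5.6397

-5.6397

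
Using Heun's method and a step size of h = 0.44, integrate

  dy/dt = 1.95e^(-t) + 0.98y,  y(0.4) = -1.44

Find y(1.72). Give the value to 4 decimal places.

Heun: k1 = f(t_n, y_n); k2 = f(t_n + h, y_n + h·k1); y_{n+1} = y_n + (h/2)·(k1 + k2).
t=0.400000, y=-1.440000:
  k1 = f(0.400000, -1.440000) = -0.104076
  k2 = f(0.840000, -1.485793) = -0.614242
  y ← -1.440000 + (0.44/2)·(-0.104076 + (-0.614242)) = -1.598030
t=0.840000, y=-1.598030:
  k1 = f(0.840000, -1.598030) = -0.724234
  k2 = f(1.280000, -1.916693) = -1.336186
  y ← -1.598030 + (0.44/2)·(-0.724234 + (-1.336186)) = -2.051322
t=1.280000, y=-2.051322:
  k1 = f(1.280000, -2.051322) = -1.468123
  k2 = f(1.720000, -2.697297) = -2.294172
  y ← -2.051322 + (0.44/2)·(-1.468123 + (-2.294172)) = -2.879027
y(1.72) ≈ -2.8790

-2.8790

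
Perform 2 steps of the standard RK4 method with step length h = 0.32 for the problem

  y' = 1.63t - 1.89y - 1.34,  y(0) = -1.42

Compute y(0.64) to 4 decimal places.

RK4: k1 = f(t_n, y_n); k2 = f(t_n + h/2, y_n + (h/2)·k1); k3 = f(t_n + h/2, y_n + (h/2)·k2); k4 = f(t_n + h, y_n + h·k3); y_{n+1} = y_n + (h/6)·(k1 + 2k2 + 2k3 + k4).
t=0.000000, y=-1.420000:
  k1 = f(0.000000, -1.420000) = 1.343800
  k2 = f(0.160000, -1.204992) = 1.198235
  k3 = f(0.160000, -1.228282) = 1.242254
  k4 = f(0.320000, -1.022479) = 1.114085
  y ← -1.420000 + (0.32/6)·(k1 + 2k2 + 2k3 + k4) = -1.028594
t=0.320000, y=-1.028594:
  k1 = f(0.320000, -1.028594) = 1.125643
  k2 = f(0.480000, -0.848491) = 1.046048
  k3 = f(0.480000, -0.861226) = 1.070118
  k4 = f(0.640000, -0.686156) = 1.000036
  y ← -1.028594 + (0.32/6)·(k1 + 2k2 + 2k3 + k4) = -0.689500
y(0.64) ≈ -0.6895

-0.6895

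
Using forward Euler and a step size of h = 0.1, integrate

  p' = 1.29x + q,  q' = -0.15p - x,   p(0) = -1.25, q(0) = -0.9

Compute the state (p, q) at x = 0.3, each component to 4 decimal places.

-1.4765, -0.8699

Euler on (p,q): p_{n+1} = p_n + h·p', q_{n+1} = q_n + h·q'.
0.000000: (-1.250000, -0.900000); f=(-0.900000, 0.187500) → (-1.340000, -0.881250)
0.100000: (-1.340000, -0.881250); f=(-0.752250, 0.101000) → (-1.415225, -0.871150)
0.200000: (-1.415225, -0.871150); f=(-0.613150, 0.012284) → (-1.476540, -0.869922)
(p(0.3), q(0.3)) ≈ (-1.4765, -0.8699)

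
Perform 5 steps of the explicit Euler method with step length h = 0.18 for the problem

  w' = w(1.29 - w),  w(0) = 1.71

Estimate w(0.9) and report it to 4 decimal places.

Euler: w_{n+1} = w_n + h·f(x_n, w_n).
x=0.000000, w=1.710000: f=-0.718200 → w ← 1.710000 + 0.18·(-0.718200) = 1.580724
x=0.180000, w=1.580724: f=-0.459554 → w ← 1.580724 + 0.18·(-0.459554) = 1.498004
x=0.360000, w=1.498004: f=-0.311591 → w ← 1.498004 + 0.18·(-0.311591) = 1.441918
x=0.540000, w=1.441918: f=-0.219053 → w ← 1.441918 + 0.18·(-0.219053) = 1.402488
x=0.720000, w=1.402488: f=-0.157763 → w ← 1.402488 + 0.18·(-0.157763) = 1.374091
w(0.9) ≈ 1.3741

1.3741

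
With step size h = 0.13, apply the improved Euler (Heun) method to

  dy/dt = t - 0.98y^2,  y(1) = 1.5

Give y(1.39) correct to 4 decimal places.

1.2719

Heun: k1 = f(t_n, y_n); k2 = f(t_n + h, y_n + h·k1); y_{n+1} = y_n + (h/2)·(k1 + k2).
t=1.000000, y=1.500000:
  k1 = f(1.000000, 1.500000) = -1.205000
  k2 = f(1.130000, 1.343350) = -0.638497
  y ← 1.500000 + (0.13/2)·(-1.205000 + (-0.638497)) = 1.380173
t=1.130000, y=1.380173:
  k1 = f(1.130000, 1.380173) = -0.736779
  k2 = f(1.260000, 1.284391) = -0.356668
  y ← 1.380173 + (0.13/2)·(-0.736779 + (-0.356668)) = 1.309099
t=1.260000, y=1.309099:
  k1 = f(1.260000, 1.309099) = -0.419464
  k2 = f(1.390000, 1.254568) = -0.152463
  y ← 1.309099 + (0.13/2)·(-0.419464 + (-0.152463)) = 1.271923
y(1.39) ≈ 1.2719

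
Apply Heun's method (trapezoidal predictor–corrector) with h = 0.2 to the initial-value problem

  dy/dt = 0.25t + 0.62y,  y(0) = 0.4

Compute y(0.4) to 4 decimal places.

0.5336

Heun: k1 = f(t_n, y_n); k2 = f(t_n + h, y_n + h·k1); y_{n+1} = y_n + (h/2)·(k1 + k2).
t=0.000000, y=0.400000:
  k1 = f(0.000000, 0.400000) = 0.248000
  k2 = f(0.200000, 0.449600) = 0.328752
  y ← 0.400000 + (0.2/2)·(0.248000 + 0.328752) = 0.457675
t=0.200000, y=0.457675:
  k1 = f(0.200000, 0.457675) = 0.333759
  k2 = f(0.400000, 0.524427) = 0.425145
  y ← 0.457675 + (0.2/2)·(0.333759 + 0.425145) = 0.533566
y(0.4) ≈ 0.5336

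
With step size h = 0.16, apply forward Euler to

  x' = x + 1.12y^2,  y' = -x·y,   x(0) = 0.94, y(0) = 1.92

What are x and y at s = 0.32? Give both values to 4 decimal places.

Euler on (x,y): x_{n+1} = x_n + h·x', y_{n+1} = y_n + h·y'.
0.000000: (0.940000, 1.920000); f=(5.068768, -1.804800) → (1.751003, 1.631232)
0.160000: (1.751003, 1.631232); f=(4.731231, -2.856292) → (2.508000, 1.174225)
(x(0.32), y(0.32)) ≈ (2.5080, 1.1742)

2.5080, 1.1742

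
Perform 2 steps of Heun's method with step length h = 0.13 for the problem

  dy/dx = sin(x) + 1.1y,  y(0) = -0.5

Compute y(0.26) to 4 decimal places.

Heun: k1 = f(x_n, y_n); k2 = f(x_n + h, y_n + h·k1); y_{n+1} = y_n + (h/2)·(k1 + k2).
x=0.000000, y=-0.500000:
  k1 = f(0.000000, -0.500000) = -0.550000
  k2 = f(0.130000, -0.571500) = -0.499016
  y ← -0.500000 + (0.13/2)·(-0.550000 + (-0.499016)) = -0.568186
x=0.130000, y=-0.568186:
  k1 = f(0.130000, -0.568186) = -0.495370
  k2 = f(0.260000, -0.632584) = -0.438762
  y ← -0.568186 + (0.13/2)·(-0.495370 + (-0.438762)) = -0.628905
y(0.26) ≈ -0.6289

-0.6289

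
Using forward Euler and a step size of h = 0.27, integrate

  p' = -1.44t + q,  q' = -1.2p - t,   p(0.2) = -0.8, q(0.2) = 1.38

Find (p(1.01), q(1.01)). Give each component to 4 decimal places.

-0.1097, 1.5064

Euler on (p,q): p_{n+1} = p_n + h·p', q_{n+1} = q_n + h·q'.
0.200000: (-0.800000, 1.380000); f=(1.092000, 0.760000) → (-0.505160, 1.585200)
0.470000: (-0.505160, 1.585200); f=(0.908400, 0.136192) → (-0.259892, 1.621972)
0.740000: (-0.259892, 1.621972); f=(0.556372, -0.428130) → (-0.109672, 1.506377)
(p(1.01), q(1.01)) ≈ (-0.1097, 1.5064)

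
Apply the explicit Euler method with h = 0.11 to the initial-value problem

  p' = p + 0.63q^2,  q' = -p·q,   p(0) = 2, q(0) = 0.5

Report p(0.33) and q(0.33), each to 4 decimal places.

2.7743, 0.2134

Euler on (p,q): p_{n+1} = p_n + h·p', q_{n+1} = q_n + h·q'.
0.000000: (2.000000, 0.500000); f=(2.157500, -1.000000) → (2.237325, 0.390000)
0.110000: (2.237325, 0.390000); f=(2.333148, -0.872557) → (2.493971, 0.294019)
0.220000: (2.493971, 0.294019); f=(2.548433, -0.733274) → (2.774299, 0.213359)
(p(0.33), q(0.33)) ≈ (2.7743, 0.2134)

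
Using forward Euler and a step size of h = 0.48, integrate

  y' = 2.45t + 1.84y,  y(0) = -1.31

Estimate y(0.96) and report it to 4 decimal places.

-4.0814

Euler: y_{n+1} = y_n + h·f(t_n, y_n).
t=0.000000, y=-1.310000: f=-2.410400 → y ← -1.310000 + 0.48·(-2.410400) = -2.466992
t=0.480000, y=-2.466992: f=-3.363265 → y ← -2.466992 + 0.48·(-3.363265) = -4.081359
y(0.96) ≈ -4.0814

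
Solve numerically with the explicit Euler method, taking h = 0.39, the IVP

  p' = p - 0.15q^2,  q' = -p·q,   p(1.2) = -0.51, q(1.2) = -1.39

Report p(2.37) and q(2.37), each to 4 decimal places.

-2.0972, -3.3206

Euler on (p,q): p_{n+1} = p_n + h·p', q_{n+1} = q_n + h·q'.
1.200000: (-0.510000, -1.390000); f=(-0.799815, -0.708900) → (-0.821928, -1.666471)
1.590000: (-0.821928, -1.666471); f=(-1.238497, -1.369719) → (-1.304942, -2.200661)
1.980000: (-1.304942, -2.200661); f=(-2.031378, -2.871734) → (-2.097179, -3.320638)
(p(2.37), q(2.37)) ≈ (-2.0972, -3.3206)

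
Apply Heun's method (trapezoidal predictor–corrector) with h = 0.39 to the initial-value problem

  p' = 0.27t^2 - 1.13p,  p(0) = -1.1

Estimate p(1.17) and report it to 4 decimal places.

Heun: k1 = f(t_n, p_n); k2 = f(t_n + h, p_n + h·k1); p_{n+1} = p_n + (h/2)·(k1 + k2).
t=0.000000, p=-1.100000:
  k1 = f(0.000000, -1.100000) = 1.243000
  k2 = f(0.390000, -0.615230) = 0.736277
  p ← -1.100000 + (0.39/2)·(1.243000 + 0.736277) = -0.714041
t=0.390000, p=-0.714041:
  k1 = f(0.390000, -0.714041) = 0.847933
  k2 = f(0.780000, -0.383347) = 0.597450
  p ← -0.714041 + (0.39/2)·(0.847933 + 0.597450) = -0.432191
t=0.780000, p=-0.432191:
  k1 = f(0.780000, -0.432191) = 0.652644
  k2 = f(1.170000, -0.177660) = 0.570359
  p ← -0.432191 + (0.39/2)·(0.652644 + 0.570359) = -0.193706
p(1.17) ≈ -0.1937

-0.1937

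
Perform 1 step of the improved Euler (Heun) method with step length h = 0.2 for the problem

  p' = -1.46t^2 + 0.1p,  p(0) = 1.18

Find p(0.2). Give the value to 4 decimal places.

1.1980

Heun: k1 = f(t_n, p_n); k2 = f(t_n + h, p_n + h·k1); p_{n+1} = p_n + (h/2)·(k1 + k2).
t=0.000000, p=1.180000:
  k1 = f(0.000000, 1.180000) = 0.118000
  k2 = f(0.200000, 1.203600) = 0.061960
  p ← 1.180000 + (0.2/2)·(0.118000 + 0.061960) = 1.197996
p(0.2) ≈ 1.1980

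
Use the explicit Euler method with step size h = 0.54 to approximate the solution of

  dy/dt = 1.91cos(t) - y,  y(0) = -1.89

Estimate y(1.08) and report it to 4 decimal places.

0.9592

Euler: y_{n+1} = y_n + h·f(t_n, y_n).
t=0.000000, y=-1.890000: f=3.800000 → y ← -1.890000 + 0.54·3.800000 = 0.162000
t=0.540000, y=0.162000: f=1.476224 → y ← 0.162000 + 0.54·1.476224 = 0.959161
y(1.08) ≈ 0.9592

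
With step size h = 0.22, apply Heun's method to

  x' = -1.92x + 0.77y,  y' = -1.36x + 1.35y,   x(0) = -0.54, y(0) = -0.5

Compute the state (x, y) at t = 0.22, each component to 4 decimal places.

-0.4258, -0.5064

Heun on (x,y): k1 = f(t_n, state_n); k2 = f(t_n + h, state_n + h·k1); state_{n+1} = state_n + (h/2)·(k1 + k2).
0.000000: (-0.540000, -0.500000)
  k1 = (0.651800, 0.059400)
  predictor → (-0.396604, -0.486932)
  k2 = (0.386542, -0.117977)
  → (-0.425782, -0.506443)
(x(0.22), y(0.22)) ≈ (-0.4258, -0.5064)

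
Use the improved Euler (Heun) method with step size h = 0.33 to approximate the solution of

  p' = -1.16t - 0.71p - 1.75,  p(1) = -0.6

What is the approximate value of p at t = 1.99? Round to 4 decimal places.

-2.8174

Heun: k1 = f(t_n, p_n); k2 = f(t_n + h, p_n + h·k1); p_{n+1} = p_n + (h/2)·(k1 + k2).
t=1.000000, p=-0.600000:
  k1 = f(1.000000, -0.600000) = -2.484000
  k2 = f(1.330000, -1.419720) = -2.284799
  p ← -0.600000 + (0.33/2)·(-2.484000 + (-2.284799)) = -1.386852
t=1.330000, p=-1.386852:
  k1 = f(1.330000, -1.386852) = -2.308135
  k2 = f(1.660000, -2.148536) = -2.150139
  p ← -1.386852 + (0.33/2)·(-2.308135 + (-2.150139)) = -2.122467
t=1.660000, p=-2.122467:
  k1 = f(1.660000, -2.122467) = -2.168648
  k2 = f(1.990000, -2.838121) = -2.043334
  p ← -2.122467 + (0.33/2)·(-2.168648 + (-2.043334)) = -2.817444
p(1.99) ≈ -2.8174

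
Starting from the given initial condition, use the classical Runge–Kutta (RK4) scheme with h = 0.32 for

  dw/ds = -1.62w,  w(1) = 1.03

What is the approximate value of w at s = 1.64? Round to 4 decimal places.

0.3656

RK4: k1 = f(s_n, w_n); k2 = f(s_n + h/2, w_n + (h/2)·k1); k3 = f(s_n + h/2, w_n + (h/2)·k2); k4 = f(s_n + h, w_n + h·k3); w_{n+1} = w_n + (h/6)·(k1 + 2k2 + 2k3 + k4).
s=1.000000, w=1.030000:
  k1 = f(1.000000, 1.030000) = -1.668600
  k2 = f(1.160000, 0.763024) = -1.236099
  k3 = f(1.160000, 0.832224) = -1.348203
  k4 = f(1.320000, 0.598575) = -0.969691
  w ← 1.030000 + (0.32/6)·(k1 + 2k2 + 2k3 + k4) = 0.613632
s=1.320000, w=0.613632:
  k1 = f(1.320000, 0.613632) = -0.994084
  k2 = f(1.480000, 0.454579) = -0.736418
  k3 = f(1.480000, 0.495805) = -0.803205
  k4 = f(1.640000, 0.356607) = -0.577703
  w ← 0.613632 + (0.32/6)·(k1 + 2k2 + 2k3 + k4) = 0.365577
w(1.64) ≈ 0.3656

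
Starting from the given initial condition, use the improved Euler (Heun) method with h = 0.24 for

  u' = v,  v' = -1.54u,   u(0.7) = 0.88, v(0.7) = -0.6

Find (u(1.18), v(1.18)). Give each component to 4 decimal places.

Heun on (u,v): k1 = f(t_n, state_n); k2 = f(t_n + h, state_n + h·k1); state_{n+1} = state_n + (h/2)·(k1 + k2).
0.700000: (0.880000, -0.600000)
  k1 = (-0.600000, -1.355200)
  predictor → (0.736000, -0.925248)
  k2 = (-0.925248, -1.133440)
  → (0.696970, -0.898637)
0.940000: (0.696970, -0.898637)
  k1 = (-0.898637, -1.073334)
  predictor → (0.481297, -1.156237)
  k2 = (-1.156237, -0.741198)
  → (0.450385, -1.116381)
(u(1.18), v(1.18)) ≈ (0.4504, -1.1164)

0.4504, -1.1164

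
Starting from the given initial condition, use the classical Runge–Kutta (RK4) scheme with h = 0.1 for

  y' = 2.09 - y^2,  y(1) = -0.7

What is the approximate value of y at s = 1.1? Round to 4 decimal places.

-0.5292

RK4: k1 = f(s_n, y_n); k2 = f(s_n + h/2, y_n + (h/2)·k1); k3 = f(s_n + h/2, y_n + (h/2)·k2); k4 = f(s_n + h, y_n + h·k3); y_{n+1} = y_n + (h/6)·(k1 + 2k2 + 2k3 + k4).
s=1.000000, y=-0.700000:
  k1 = f(1.000000, -0.700000) = 1.600000
  k2 = f(1.050000, -0.620000) = 1.705600
  k3 = f(1.050000, -0.614720) = 1.712119
  k4 = f(1.100000, -0.528788) = 1.810383
  y ← -0.700000 + (0.1/6)·(k1 + 2k2 + 2k3 + k4) = -0.529236
y(1.1) ≈ -0.5292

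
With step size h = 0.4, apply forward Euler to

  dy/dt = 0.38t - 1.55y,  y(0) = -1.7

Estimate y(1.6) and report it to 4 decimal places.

0.2019

Euler: y_{n+1} = y_n + h·f(t_n, y_n).
t=0.000000, y=-1.700000: f=2.635000 → y ← -1.700000 + 0.4·2.635000 = -0.646000
t=0.400000, y=-0.646000: f=1.153300 → y ← -0.646000 + 0.4·1.153300 = -0.184680
t=0.800000, y=-0.184680: f=0.590254 → y ← -0.184680 + 0.4·0.590254 = 0.051422
t=1.200000, y=0.051422: f=0.376297 → y ← 0.051422 + 0.4·0.376297 = 0.201940
y(1.6) ≈ 0.2019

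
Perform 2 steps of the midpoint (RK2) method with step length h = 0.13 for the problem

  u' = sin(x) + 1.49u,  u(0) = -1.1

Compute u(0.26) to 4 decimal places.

Midpoint: k1 = f(x_n, u_n); k2 = f(x_n + h/2, u_n + (h/2)·k1); u_{n+1} = u_n + h·k2.
x=0.000000, u=-1.100000:
  k1 = f(0.000000, -1.100000) = -1.639000
  k2 = f(0.065000, -1.206535) = -1.732783
  u ← -1.100000 + 0.13·(-1.732783) = -1.325262
x=0.130000, u=-1.325262:
  k1 = f(0.130000, -1.325262) = -1.845006
  k2 = f(0.195000, -1.445187) = -1.959562
  u ← -1.325262 + 0.13·(-1.959562) = -1.580005
u(0.26) ≈ -1.5800

-1.5800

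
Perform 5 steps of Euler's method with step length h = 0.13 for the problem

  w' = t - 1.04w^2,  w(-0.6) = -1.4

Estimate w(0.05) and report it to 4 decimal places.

-6.3918

Euler: w_{n+1} = w_n + h·f(t_n, w_n).
t=-0.600000, w=-1.400000: f=-2.638400 → w ← -1.400000 + 0.13·(-2.638400) = -1.742992
t=-0.470000, w=-1.742992: f=-3.629542 → w ← -1.742992 + 0.13·(-3.629542) = -2.214832
t=-0.340000, w=-2.214832: f=-5.441702 → w ← -2.214832 + 0.13·(-5.441702) = -2.922254
t=-0.210000, w=-2.922254: f=-9.091150 → w ← -2.922254 + 0.13·(-9.091150) = -4.104103
t=-0.080000, w=-4.104103: f=-17.597409 → w ← -4.104103 + 0.13·(-17.597409) = -6.391766
w(0.05) ≈ -6.3918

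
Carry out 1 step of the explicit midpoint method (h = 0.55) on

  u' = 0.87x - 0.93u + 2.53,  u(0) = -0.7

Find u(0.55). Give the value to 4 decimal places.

Midpoint: k1 = f(x_n, u_n); k2 = f(x_n + h/2, u_n + (h/2)·k1); u_{n+1} = u_n + h·k2.
x=0.000000, u=-0.700000:
  k1 = f(0.000000, -0.700000) = 3.181000
  k2 = f(0.275000, 0.174775) = 2.606709
  u ← -0.700000 + 0.55·2.606709 = 0.733690
u(0.55) ≈ 0.7337

0.7337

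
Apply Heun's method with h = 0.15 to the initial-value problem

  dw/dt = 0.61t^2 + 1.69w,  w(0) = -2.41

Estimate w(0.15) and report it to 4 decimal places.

-3.0973

Heun: k1 = f(t_n, w_n); k2 = f(t_n + h, w_n + h·k1); w_{n+1} = w_n + (h/2)·(k1 + k2).
t=0.000000, w=-2.410000:
  k1 = f(0.000000, -2.410000) = -4.072900
  k2 = f(0.150000, -3.020935) = -5.091655
  w ← -2.410000 + (0.15/2)·(-4.072900 + (-5.091655)) = -3.097342
w(0.15) ≈ -3.0973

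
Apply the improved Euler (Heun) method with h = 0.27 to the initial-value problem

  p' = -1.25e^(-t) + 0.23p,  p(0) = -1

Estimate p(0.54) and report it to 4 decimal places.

-1.6951

Heun: k1 = f(t_n, p_n); k2 = f(t_n + h, p_n + h·k1); p_{n+1} = p_n + (h/2)·(k1 + k2).
t=0.000000, p=-1.000000:
  k1 = f(0.000000, -1.000000) = -1.480000
  k2 = f(0.270000, -1.399600) = -1.276132
  p ← -1.000000 + (0.27/2)·(-1.480000 + (-1.276132)) = -1.372078
t=0.270000, p=-1.372078:
  k1 = f(0.270000, -1.372078) = -1.269802
  k2 = f(0.540000, -1.714924) = -1.122868
  p ← -1.372078 + (0.27/2)·(-1.269802 + (-1.122868)) = -1.695088
p(0.54) ≈ -1.6951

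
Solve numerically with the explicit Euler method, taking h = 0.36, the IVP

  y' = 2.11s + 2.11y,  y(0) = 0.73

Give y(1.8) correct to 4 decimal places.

Euler: y_{n+1} = y_n + h·f(s_n, y_n).
s=0.000000, y=0.730000: f=1.540300 → y ← 0.730000 + 0.36·1.540300 = 1.284508
s=0.360000, y=1.284508: f=3.469912 → y ← 1.284508 + 0.36·3.469912 = 2.533676
s=0.720000, y=2.533676: f=6.865257 → y ← 2.533676 + 0.36·6.865257 = 5.005169
s=1.080000, y=5.005169: f=12.839706 → y ← 5.005169 + 0.36·12.839706 = 9.627463
s=1.440000, y=9.627463: f=23.352347 → y ← 9.627463 + 0.36·23.352347 = 18.034308
y(1.8) ≈ 18.0343

18.0343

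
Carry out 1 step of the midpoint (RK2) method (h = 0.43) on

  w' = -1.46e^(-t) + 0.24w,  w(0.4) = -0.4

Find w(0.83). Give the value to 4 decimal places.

-0.8045

Midpoint: k1 = f(t_n, w_n); k2 = f(t_n + h/2, w_n + (h/2)·k1); w_{n+1} = w_n + h·k2.
t=0.400000, w=-0.400000:
  k1 = f(0.400000, -0.400000) = -1.074667
  k2 = f(0.615000, -0.631053) = -0.940789
  w ← -0.400000 + 0.43·(-0.940789) = -0.804539
w(0.83) ≈ -0.8045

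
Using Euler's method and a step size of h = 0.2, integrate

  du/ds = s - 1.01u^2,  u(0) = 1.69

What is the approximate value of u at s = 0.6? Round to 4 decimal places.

0.8182

Euler: u_{n+1} = u_n + h·f(s_n, u_n).
s=0.000000, u=1.690000: f=-2.884661 → u ← 1.690000 + 0.2·(-2.884661) = 1.113068
s=0.200000, u=1.113068: f=-1.051309 → u ← 1.113068 + 0.2·(-1.051309) = 0.902806
s=0.400000, u=0.902806: f=-0.423209 → u ← 0.902806 + 0.2·(-0.423209) = 0.818164
u(0.6) ≈ 0.8182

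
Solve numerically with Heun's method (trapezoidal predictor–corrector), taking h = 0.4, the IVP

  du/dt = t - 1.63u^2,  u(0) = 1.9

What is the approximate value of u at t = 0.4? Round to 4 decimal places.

Heun: k1 = f(t_n, u_n); k2 = f(t_n + h, u_n + h·k1); u_{n+1} = u_n + (h/2)·(k1 + k2).
t=0.000000, u=1.900000:
  k1 = f(0.000000, 1.900000) = -5.884300
  k2 = f(0.400000, -0.453720) = 0.064445
  u ← 1.900000 + (0.4/2)·(-5.884300 + 0.064445) = 0.736029
u(0.4) ≈ 0.7360

0.7360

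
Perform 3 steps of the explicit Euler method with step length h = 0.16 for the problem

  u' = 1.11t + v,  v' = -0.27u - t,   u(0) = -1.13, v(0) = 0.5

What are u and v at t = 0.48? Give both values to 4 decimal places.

-0.7860, 0.5577

Euler on (u,v): u_{n+1} = u_n + h·u', v_{n+1} = v_n + h·v'.
0.000000: (-1.130000, 0.500000); f=(0.500000, 0.305100) → (-1.050000, 0.548816)
0.160000: (-1.050000, 0.548816); f=(0.726416, 0.123500) → (-0.933773, 0.568576)
0.320000: (-0.933773, 0.568576); f=(0.923776, -0.067881) → (-0.785969, 0.557715)
(u(0.48), v(0.48)) ≈ (-0.7860, 0.5577)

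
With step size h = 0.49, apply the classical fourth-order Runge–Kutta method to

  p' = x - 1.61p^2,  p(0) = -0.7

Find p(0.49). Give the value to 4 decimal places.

RK4: k1 = f(x_n, p_n); k2 = f(x_n + h/2, p_n + (h/2)·k1); k3 = f(x_n + h/2, p_n + (h/2)·k2); k4 = f(x_n + h, p_n + h·k3); p_{n+1} = p_n + (h/6)·(k1 + 2k2 + 2k3 + k4).
x=0.000000, p=-0.700000:
  k1 = f(0.000000, -0.700000) = -0.788900
  k2 = f(0.245000, -0.893280) = -1.039700
  k3 = f(0.245000, -0.954726) = -1.222519
  k4 = f(0.490000, -1.299034) = -2.226859
  p ← -0.700000 + (0.49/6)·(k1 + 2k2 + 2k3 + k4) = -1.315783
p(0.49) ≈ -1.3158

-1.3158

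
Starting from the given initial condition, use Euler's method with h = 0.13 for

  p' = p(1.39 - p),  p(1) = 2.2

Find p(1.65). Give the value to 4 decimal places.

Euler: p_{n+1} = p_n + h·f(x_n, p_n).
x=1.000000, p=2.200000: f=-1.782000 → p ← 2.200000 + 0.13·(-1.782000) = 1.968340
x=1.130000, p=1.968340: f=-1.138370 → p ← 1.968340 + 0.13·(-1.138370) = 1.820352
x=1.260000, p=1.820352: f=-0.783392 → p ← 1.820352 + 0.13·(-0.783392) = 1.718511
x=1.390000, p=1.718511: f=-0.564550 → p ← 1.718511 + 0.13·(-0.564550) = 1.645120
x=1.520000, p=1.645120: f=-0.419702 → p ← 1.645120 + 0.13·(-0.419702) = 1.590558
p(1.65) ≈ 1.5906

1.5906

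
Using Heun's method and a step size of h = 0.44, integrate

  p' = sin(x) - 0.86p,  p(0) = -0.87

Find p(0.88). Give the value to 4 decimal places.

Heun: k1 = f(x_n, p_n); k2 = f(x_n + h, p_n + h·k1); p_{n+1} = p_n + (h/2)·(k1 + k2).
x=0.000000, p=-0.870000:
  k1 = f(0.000000, -0.870000) = 0.748200
  k2 = f(0.440000, -0.540792) = 0.891021
  p ← -0.870000 + (0.44/2)·(0.748200 + 0.891021) = -0.509371
x=0.440000, p=-0.509371:
  k1 = f(0.440000, -0.509371) = 0.863999
  k2 = f(0.880000, -0.129212) = 0.881861
  p ← -0.509371 + (0.44/2)·(0.863999 + 0.881861) = -0.125282
p(0.88) ≈ -0.1253

-0.1253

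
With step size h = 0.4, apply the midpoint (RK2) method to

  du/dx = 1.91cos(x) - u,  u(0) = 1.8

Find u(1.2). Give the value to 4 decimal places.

Midpoint: k1 = f(x_n, u_n); k2 = f(x_n + h/2, u_n + (h/2)·k1); u_{n+1} = u_n + h·k2.
x=0.000000, u=1.800000:
  k1 = f(0.000000, 1.800000) = 0.110000
  k2 = f(0.200000, 1.822000) = 0.049927
  u ← 1.800000 + 0.4·0.049927 = 1.819971
x=0.400000, u=1.819971:
  k1 = f(0.400000, 1.819971) = -0.060744
  k2 = f(0.600000, 1.807822) = -0.231431
  u ← 1.819971 + 0.4·(-0.231431) = 1.727398
x=0.800000, u=1.727398:
  k1 = f(0.800000, 1.727398) = -0.396689
  k2 = f(1.000000, 1.648061) = -0.616083
  u ← 1.727398 + 0.4·(-0.616083) = 1.480965
u(1.2) ≈ 1.4810

1.4810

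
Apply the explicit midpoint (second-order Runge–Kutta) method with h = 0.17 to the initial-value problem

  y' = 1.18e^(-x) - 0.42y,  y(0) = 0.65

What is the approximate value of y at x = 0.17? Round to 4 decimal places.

0.7823

Midpoint: k1 = f(x_n, y_n); k2 = f(x_n + h/2, y_n + (h/2)·k1); y_{n+1} = y_n + h·k2.
x=0.000000, y=0.650000:
  k1 = f(0.000000, 0.650000) = 0.907000
  k2 = f(0.085000, 0.727095) = 0.778465
  y ← 0.650000 + 0.17·0.778465 = 0.782339
y(0.17) ≈ 0.7823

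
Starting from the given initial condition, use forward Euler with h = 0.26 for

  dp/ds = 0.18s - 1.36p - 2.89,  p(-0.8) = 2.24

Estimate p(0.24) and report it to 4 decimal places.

-1.3930

Euler: p_{n+1} = p_n + h·f(s_n, p_n).
s=-0.800000, p=2.240000: f=-6.080400 → p ← 2.240000 + 0.26·(-6.080400) = 0.659096
s=-0.540000, p=0.659096: f=-3.883571 → p ← 0.659096 + 0.26·(-3.883571) = -0.350632
s=-0.280000, p=-0.350632: f=-2.463540 → p ← -0.350632 + 0.26·(-2.463540) = -0.991153
s=-0.020000, p=-0.991153: f=-1.545632 → p ← -0.991153 + 0.26·(-1.545632) = -1.393017
p(0.24) ≈ -1.3930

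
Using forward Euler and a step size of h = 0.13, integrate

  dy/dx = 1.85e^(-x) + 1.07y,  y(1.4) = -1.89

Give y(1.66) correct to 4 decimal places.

-2.3327

Euler: y_{n+1} = y_n + h·f(x_n, y_n).
x=1.400000, y=-1.890000: f=-1.566096 → y ← -1.890000 + 0.13·(-1.566096) = -2.093592
x=1.530000, y=-2.093592: f=-1.839553 → y ← -2.093592 + 0.13·(-1.839553) = -2.332734
y(1.66) ≈ -2.3327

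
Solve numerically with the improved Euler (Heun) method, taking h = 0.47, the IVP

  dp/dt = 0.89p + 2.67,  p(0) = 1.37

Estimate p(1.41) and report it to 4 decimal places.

Heun: k1 = f(t_n, p_n); k2 = f(t_n + h, p_n + h·k1); p_{n+1} = p_n + (h/2)·(k1 + k2).
t=0.000000, p=1.370000:
  k1 = f(0.000000, 1.370000) = 3.889300
  k2 = f(0.470000, 3.197971) = 5.516194
  p ← 1.370000 + (0.47/2)·(3.889300 + 5.516194) = 3.580291
t=0.470000, p=3.580291:
  k1 = f(0.470000, 3.580291) = 5.856459
  k2 = f(0.940000, 6.332827) = 8.306216
  p ← 3.580291 + (0.47/2)·(5.856459 + 8.306216) = 6.908520
t=0.940000, p=6.908520:
  k1 = f(0.940000, 6.908520) = 8.818583
  k2 = f(1.410000, 11.053254) = 12.507396
  p ← 6.908520 + (0.47/2)·(8.818583 + 12.507396) = 11.920125
p(1.41) ≈ 11.9201

11.9201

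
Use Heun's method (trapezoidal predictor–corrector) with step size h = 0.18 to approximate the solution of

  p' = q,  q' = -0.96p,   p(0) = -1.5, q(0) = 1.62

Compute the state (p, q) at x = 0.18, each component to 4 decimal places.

-1.1851, 1.8540

Heun on (p,q): k1 = f(x_n, state_n); k2 = f(x_n + h, state_n + h·k1); state_{n+1} = state_n + (h/2)·(k1 + k2).
0.000000: (-1.500000, 1.620000)
  k1 = (1.620000, 1.440000)
  predictor → (-1.208400, 1.879200)
  k2 = (1.879200, 1.160064)
  → (-1.185072, 1.854006)
(p(0.18), q(0.18)) ≈ (-1.1851, 1.8540)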